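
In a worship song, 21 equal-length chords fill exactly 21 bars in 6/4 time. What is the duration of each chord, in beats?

6 beats

21 bars × 6 beats/bar = 126 beats total.
126 beats ÷ 21 chords = 6 beats per chord.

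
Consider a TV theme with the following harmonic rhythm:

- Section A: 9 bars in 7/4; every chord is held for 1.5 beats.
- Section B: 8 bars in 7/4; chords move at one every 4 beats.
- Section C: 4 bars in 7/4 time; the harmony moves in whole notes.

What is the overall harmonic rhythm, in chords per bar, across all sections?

A: 9 × 7 = 63 beats ÷ 1.5 = 42 chords.
B: 8 × 7 = 56 beats ÷ 4 = 14 chords.
C: 4 × 7 = 28 beats ÷ 4 = 7 chords.
Overall: 63 chords over 21 bars → 63/21 = 3 chords per bar.

3 chords per bar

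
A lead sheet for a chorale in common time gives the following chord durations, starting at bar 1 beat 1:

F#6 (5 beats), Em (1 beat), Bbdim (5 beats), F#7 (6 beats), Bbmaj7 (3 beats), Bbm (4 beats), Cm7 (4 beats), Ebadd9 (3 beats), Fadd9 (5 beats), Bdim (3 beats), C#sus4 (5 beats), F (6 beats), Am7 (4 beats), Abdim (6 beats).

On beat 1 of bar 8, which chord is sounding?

Ebadd9

Beat 1 of bar 8 is beat (8−1)×4 + 1 = 29 overall.
Running totals: F#6 ends at 5, Em ends at 6, Bbdim ends at 11, F#7 ends at 17, Bbmaj7 ends at 20, Bbm ends at 24, Cm7 ends at 28, Ebadd9 ends at 31.
Beat 29 falls within Ebadd9.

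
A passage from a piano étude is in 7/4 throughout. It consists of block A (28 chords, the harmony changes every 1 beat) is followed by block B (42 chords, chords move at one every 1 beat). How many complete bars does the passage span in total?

10 bars

A: 28 × 1 = 28 beats = 4 bars.
B: 42 × 1 = 42 beats = 6 bars.
Total: 4 + 6 = 10 bars.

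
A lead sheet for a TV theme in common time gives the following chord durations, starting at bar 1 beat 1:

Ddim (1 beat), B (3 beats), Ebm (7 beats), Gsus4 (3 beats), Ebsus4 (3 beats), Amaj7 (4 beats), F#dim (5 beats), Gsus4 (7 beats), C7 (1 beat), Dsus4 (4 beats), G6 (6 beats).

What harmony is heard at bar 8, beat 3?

Gsus4

Beat 3 of bar 8 is beat (8−1)×4 + 3 = 31 overall.
Running totals: Ddim ends at 1, B ends at 4, Ebm ends at 11, Gsus4 ends at 14, Ebsus4 ends at 17, Amaj7 ends at 21, F#dim ends at 26, Gsus4 ends at 33.
Beat 31 falls within Gsus4.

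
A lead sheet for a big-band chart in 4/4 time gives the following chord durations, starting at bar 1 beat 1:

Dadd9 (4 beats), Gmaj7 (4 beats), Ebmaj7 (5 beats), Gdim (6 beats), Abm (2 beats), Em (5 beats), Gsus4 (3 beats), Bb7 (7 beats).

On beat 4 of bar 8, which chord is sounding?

Bb7

Beat 4 of bar 8 is beat (8−1)×4 + 4 = 32 overall.
Running totals: Dadd9 ends at 4, Gmaj7 ends at 8, Ebmaj7 ends at 13, Gdim ends at 19, Abm ends at 21, Em ends at 26, Gsus4 ends at 29, Bb7 ends at 36.
Beat 32 falls within Bb7.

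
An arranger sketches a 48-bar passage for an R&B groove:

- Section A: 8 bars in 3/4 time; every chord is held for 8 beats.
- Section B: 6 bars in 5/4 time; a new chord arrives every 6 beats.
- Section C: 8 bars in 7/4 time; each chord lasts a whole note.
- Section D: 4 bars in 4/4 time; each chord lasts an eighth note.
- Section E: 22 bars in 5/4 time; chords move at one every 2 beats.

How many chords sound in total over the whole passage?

A: 8 bars × 3 beats = 24 beats; 8 beats/chord → 3 chords.
B: 6 bars × 5 beats = 30 beats; 6 beats/chord → 5 chords.
C: 8 bars × 7 beats = 56 beats; 4 beats/chord → 14 chords.
D: 4 bars × 4 beats = 16 beats; 0.5 beats/chord → 32 chords.
E: 22 bars × 5 beats = 110 beats; 2 beats/chord → 55 chords.
Total: 3 + 5 + 14 + 32 + 55 = 109.

109 chords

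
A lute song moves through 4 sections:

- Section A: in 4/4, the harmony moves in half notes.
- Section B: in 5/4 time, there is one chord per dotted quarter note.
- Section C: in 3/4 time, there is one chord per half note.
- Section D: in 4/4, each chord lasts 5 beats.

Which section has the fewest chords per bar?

A: each chord is 2 beats in 4/4, so 2 per bar.
B: each chord is 1.5 beats in 5/4, so 10/3 per bar.
C: each chord is 2 beats in 3/4, so 1.5 per bar.
D: each chord is 5 beats in 4/4, so 0.8 per bar.
Slowest is D at 0.8 chords/bar.

Section D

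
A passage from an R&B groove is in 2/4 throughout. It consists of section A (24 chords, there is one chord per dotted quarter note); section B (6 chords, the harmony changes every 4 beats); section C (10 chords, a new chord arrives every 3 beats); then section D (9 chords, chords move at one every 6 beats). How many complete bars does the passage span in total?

A: 24 × 1.5 = 36 beats = 18 bars.
B: 6 × 4 = 24 beats = 12 bars.
C: 10 × 3 = 30 beats = 15 bars.
D: 9 × 6 = 54 beats = 27 bars.
Total: 18 + 12 + 15 + 27 = 72 bars.

72 bars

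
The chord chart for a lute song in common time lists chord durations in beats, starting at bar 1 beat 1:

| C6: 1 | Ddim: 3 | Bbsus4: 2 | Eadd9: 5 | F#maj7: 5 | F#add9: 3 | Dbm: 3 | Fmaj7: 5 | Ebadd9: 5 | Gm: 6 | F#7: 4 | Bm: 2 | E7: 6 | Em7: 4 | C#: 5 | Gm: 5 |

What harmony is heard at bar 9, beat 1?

Beat 1 of bar 9 is beat (9−1)×4 + 1 = 33 overall.
Running totals: C6 ends at 1, Ddim ends at 4, Bbsus4 ends at 6, Eadd9 ends at 11, F#maj7 ends at 16, F#add9 ends at 19, Dbm ends at 22, Fmaj7 ends at 27, Ebadd9 ends at 32, Gm ends at 38.
Beat 33 falls within Gm.

Gm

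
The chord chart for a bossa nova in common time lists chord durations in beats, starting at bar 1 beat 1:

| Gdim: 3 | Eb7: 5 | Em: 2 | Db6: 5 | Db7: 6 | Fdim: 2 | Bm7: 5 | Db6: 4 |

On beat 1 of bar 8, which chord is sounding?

Beat 1 of bar 8 is beat (8−1)×4 + 1 = 29 overall.
Running totals: Gdim ends at 3, Eb7 ends at 8, Em ends at 10, Db6 ends at 15, Db7 ends at 21, Fdim ends at 23, Bm7 ends at 28, Db6 ends at 32.
Beat 29 falls within Db6.

Db6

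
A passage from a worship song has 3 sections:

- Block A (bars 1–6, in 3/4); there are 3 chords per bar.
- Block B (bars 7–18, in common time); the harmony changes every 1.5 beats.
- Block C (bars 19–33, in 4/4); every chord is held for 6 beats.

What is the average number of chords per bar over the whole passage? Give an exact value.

A: 6 bars of 3 beats is 18 beats; at 1 beat each that's 18 chords.
B: 12 bars of 4 beats is 48 beats; at 1.5 beats each that's 32 chords.
C: 15 bars of 4 beats is 60 beats; at 6 beats each that's 10 chords.
Overall: 60 chords over 33 bars → 60/33 = 20/11 chords per bar.

20/11 chords per bar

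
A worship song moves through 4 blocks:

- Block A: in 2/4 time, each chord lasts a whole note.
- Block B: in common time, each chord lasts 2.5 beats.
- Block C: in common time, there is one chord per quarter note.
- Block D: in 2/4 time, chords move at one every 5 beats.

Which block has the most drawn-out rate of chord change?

A: 2 beats/bar ÷ 4 beats/chord = 0.5 chords/bar.
B: 4 beats/bar ÷ 2.5 beats/chord = 1.6 chords/bar.
C: 4 beats/bar ÷ 1 beat/chord = 4 chords/bar.
D: 2 beats/bar ÷ 5 beats/chord = 0.4 chords/bar.
Slowest is D at 0.4 chords/bar.

Block D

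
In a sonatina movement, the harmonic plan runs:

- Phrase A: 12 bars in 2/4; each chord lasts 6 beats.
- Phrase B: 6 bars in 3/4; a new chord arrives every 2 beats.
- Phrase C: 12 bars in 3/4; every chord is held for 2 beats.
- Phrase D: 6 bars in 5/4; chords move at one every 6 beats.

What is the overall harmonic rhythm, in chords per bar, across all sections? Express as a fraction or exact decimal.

A: 12 × 2 = 24 beats ÷ 6 = 4 chords.
B: 6 × 3 = 18 beats ÷ 2 = 9 chords.
C: 12 × 3 = 36 beats ÷ 2 = 18 chords.
D: 6 × 5 = 30 beats ÷ 6 = 5 chords.
Overall: 36 chords over 36 bars → 36/36 = 1 chords per bar.

1 chords per bar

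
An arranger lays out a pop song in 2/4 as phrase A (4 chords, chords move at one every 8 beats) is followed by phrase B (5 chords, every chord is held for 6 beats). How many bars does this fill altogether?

A: 4 × 8 = 32 beats = 16 bars.
B: 5 × 6 = 30 beats = 15 bars.
Total: 16 + 15 = 31 bars.

31 bars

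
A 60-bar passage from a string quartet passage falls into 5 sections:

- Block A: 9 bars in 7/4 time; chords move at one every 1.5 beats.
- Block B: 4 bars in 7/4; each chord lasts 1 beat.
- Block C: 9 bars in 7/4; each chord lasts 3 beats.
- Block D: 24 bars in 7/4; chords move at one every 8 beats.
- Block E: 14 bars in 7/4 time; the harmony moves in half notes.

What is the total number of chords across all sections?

161 chords

A: 9·7 = 63 beats, 63/1.5 = 42 chords.
B: 4·7 = 28 beats, 28/1 = 28 chords.
C: 9·7 = 63 beats, 63/3 = 21 chords.
D: 24·7 = 168 beats, 168/8 = 21 chords.
E: 14·7 = 98 beats, 98/2 = 49 chords.
Total: 42 + 28 + 21 + 21 + 49 = 161.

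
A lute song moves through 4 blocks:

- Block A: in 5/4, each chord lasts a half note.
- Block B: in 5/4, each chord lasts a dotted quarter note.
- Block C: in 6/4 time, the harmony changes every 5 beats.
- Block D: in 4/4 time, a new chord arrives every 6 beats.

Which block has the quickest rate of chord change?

Block B

A: 5/2 = 2.5 chords/bar.
B: 5/1.5 = 10/3 chords/bar.
C: 6/5 = 1.2 chords/bar.
D: 4/6 = 2/3 chords/bar.
Fastest is B at 10/3 chords/bar.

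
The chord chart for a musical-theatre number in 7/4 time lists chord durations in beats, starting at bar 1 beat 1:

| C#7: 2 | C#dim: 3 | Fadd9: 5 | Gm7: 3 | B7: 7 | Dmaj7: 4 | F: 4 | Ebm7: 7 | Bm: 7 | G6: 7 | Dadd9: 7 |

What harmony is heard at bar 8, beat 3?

Dadd9

Beat 3 of bar 8 is beat (8−1)×7 + 3 = 52 overall.
Running totals: C#7 ends at 2, C#dim ends at 5, Fadd9 ends at 10, Gm7 ends at 13, B7 ends at 20, Dmaj7 ends at 24, F ends at 28, Ebm7 ends at 35, Bm ends at 42, G6 ends at 49, Dadd9 ends at 56.
Beat 52 falls within Dadd9.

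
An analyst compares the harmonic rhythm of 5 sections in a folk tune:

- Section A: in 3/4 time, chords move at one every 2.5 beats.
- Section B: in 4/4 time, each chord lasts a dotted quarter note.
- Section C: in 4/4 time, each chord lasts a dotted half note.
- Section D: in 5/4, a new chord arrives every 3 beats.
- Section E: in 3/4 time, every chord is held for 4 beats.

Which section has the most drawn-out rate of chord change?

A: 3/2.5 = 1.2 chords/bar.
B: 4/1.5 = 8/3 chords/bar.
C: 4/3 = 4/3 chords/bar.
D: 5/3 = 5/3 chords/bar.
E: 3/4 = 0.75 chords/bar.
Slowest is E at 0.75 chords/bar.

Section E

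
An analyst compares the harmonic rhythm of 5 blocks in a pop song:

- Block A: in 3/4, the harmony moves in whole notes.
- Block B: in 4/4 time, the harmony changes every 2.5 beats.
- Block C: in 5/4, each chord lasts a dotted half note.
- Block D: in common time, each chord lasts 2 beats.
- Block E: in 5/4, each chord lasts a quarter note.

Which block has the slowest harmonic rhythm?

Block A

A: 3 beats/bar ÷ 4 beats/chord = 0.75 chords/bar.
B: 4 beats/bar ÷ 2.5 beats/chord = 1.6 chords/bar.
C: 5 beats/bar ÷ 3 beats/chord = 5/3 chords/bar.
D: 4 beats/bar ÷ 2 beats/chord = 2 chords/bar.
E: 5 beats/bar ÷ 1 beat/chord = 5 chords/bar.
Slowest is A at 0.75 chords/bar.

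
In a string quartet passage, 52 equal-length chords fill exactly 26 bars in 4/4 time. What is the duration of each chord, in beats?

26 bars × 4 beats/bar = 104 beats total.
104 beats ÷ 52 chords = 2 beats per chord.
(That is a half note.)

2 beats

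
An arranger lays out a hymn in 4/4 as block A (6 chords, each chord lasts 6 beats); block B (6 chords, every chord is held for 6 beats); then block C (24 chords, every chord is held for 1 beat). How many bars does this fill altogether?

24 bars

A: 6 × 6 = 36 beats = 9 bars.
B: 6 × 6 = 36 beats = 9 bars.
C: 24 × 1 = 24 beats = 6 bars.
Total: 9 + 9 + 6 = 24 bars.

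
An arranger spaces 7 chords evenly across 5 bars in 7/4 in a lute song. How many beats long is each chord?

5 bars × 7 beats/bar = 35 beats total.
35 beats ÷ 7 chords = 5 beats per chord.

5 beats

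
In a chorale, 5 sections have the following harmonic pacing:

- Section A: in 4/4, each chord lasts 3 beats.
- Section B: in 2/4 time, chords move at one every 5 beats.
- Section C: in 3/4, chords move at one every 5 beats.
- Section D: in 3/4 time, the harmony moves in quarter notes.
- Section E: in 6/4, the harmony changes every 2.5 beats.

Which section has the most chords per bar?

A: 4 beats/bar ÷ 3 beats/chord = 4/3 chords/bar.
B: 2 beats/bar ÷ 5 beats/chord = 0.4 chords/bar.
C: 3 beats/bar ÷ 5 beats/chord = 0.6 chords/bar.
D: 3 beats/bar ÷ 1 beat/chord = 3 chords/bar.
E: 6 beats/bar ÷ 2.5 beats/chord = 2.4 chords/bar.
Fastest is D at 3 chords/bar.

Section D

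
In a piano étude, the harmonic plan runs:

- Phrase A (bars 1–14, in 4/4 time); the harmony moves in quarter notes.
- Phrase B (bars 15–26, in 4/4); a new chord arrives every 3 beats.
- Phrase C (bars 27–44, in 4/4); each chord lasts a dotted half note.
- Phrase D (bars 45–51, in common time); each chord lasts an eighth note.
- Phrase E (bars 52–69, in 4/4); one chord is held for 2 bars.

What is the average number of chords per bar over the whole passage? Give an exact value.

A: 14 × 4 = 56 beats ÷ 1 = 56 chords.
B: 12 × 4 = 48 beats ÷ 3 = 16 chords.
C: 18 × 4 = 72 beats ÷ 3 = 24 chords.
D: 7 × 4 = 28 beats ÷ 0.5 = 56 chords.
E: 18 × 4 = 72 beats ÷ 8 = 9 chords.
Overall: 161 chords over 69 bars → 161/69 = 7/3 chords per bar.

7/3 chords per bar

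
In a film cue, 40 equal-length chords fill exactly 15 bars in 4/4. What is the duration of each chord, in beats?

1.5 beats

15 bars × 4 beats/bar = 60 beats total.
60 beats ÷ 40 chords = 1.5 beats per chord.
(That is a dotted quarter note.)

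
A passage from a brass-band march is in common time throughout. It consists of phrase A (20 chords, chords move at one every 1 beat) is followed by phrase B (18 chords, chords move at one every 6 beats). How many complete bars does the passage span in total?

32 bars

A: 20 × 1 = 20 beats = 5 bars.
B: 18 × 6 = 108 beats = 27 bars.
Total: 5 + 27 = 32 bars.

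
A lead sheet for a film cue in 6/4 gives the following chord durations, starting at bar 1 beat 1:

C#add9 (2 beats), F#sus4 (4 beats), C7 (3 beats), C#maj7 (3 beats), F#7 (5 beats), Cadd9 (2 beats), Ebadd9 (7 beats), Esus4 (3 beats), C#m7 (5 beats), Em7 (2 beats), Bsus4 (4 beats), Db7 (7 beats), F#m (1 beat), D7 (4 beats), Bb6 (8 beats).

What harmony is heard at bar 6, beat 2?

Beat 2 of bar 6 is beat (6−1)×6 + 2 = 32 overall.
Running totals: C#add9 ends at 2, F#sus4 ends at 6, C7 ends at 9, C#maj7 ends at 12, F#7 ends at 17, Cadd9 ends at 19, Ebadd9 ends at 26, Esus4 ends at 29, C#m7 ends at 34.
Beat 32 falls within C#m7.

C#m7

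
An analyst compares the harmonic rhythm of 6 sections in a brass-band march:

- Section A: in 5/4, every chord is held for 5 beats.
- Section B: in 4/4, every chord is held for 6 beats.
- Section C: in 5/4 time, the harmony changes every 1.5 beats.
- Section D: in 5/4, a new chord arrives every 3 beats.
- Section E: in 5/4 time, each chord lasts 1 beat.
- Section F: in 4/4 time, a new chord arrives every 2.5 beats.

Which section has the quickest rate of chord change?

A: 5 beats/bar ÷ 5 beats/chord = 1 chord/bar.
B: 4 beats/bar ÷ 6 beats/chord = 2/3 chords/bar.
C: 5 beats/bar ÷ 1.5 beats/chord = 10/3 chords/bar.
D: 5 beats/bar ÷ 3 beats/chord = 5/3 chords/bar.
E: 5 beats/bar ÷ 1 beat/chord = 5 chords/bar.
F: 4 beats/bar ÷ 2.5 beats/chord = 1.6 chords/bar.
Fastest is E at 5 chords/bar.

Section E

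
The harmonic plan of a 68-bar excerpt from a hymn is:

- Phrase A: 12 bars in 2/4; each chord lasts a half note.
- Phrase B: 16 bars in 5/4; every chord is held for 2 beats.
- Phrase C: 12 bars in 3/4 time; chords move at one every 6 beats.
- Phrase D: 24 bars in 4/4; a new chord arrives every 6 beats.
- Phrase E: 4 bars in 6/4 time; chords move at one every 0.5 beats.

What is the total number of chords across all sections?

A has 24 beats and chords last 2 each, so 12 chords.
B has 80 beats and chords last 2 each, so 40 chords.
C has 36 beats and chords last 6 each, so 6 chords.
D has 96 beats and chords last 6 each, so 16 chords.
E has 24 beats and chords last 0.5 each, so 48 chords.
Total: 12 + 40 + 6 + 16 + 48 = 122.

122 chords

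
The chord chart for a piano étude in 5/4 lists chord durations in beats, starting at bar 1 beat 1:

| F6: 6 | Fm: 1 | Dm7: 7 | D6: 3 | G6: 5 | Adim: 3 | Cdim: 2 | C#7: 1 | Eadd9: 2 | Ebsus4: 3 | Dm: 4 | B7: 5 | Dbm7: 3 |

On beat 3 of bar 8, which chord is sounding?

B7

Beat 3 of bar 8 is beat (8−1)×5 + 3 = 38 overall.
Running totals: F6 ends at 6, Fm ends at 7, Dm7 ends at 14, D6 ends at 17, G6 ends at 22, Adim ends at 25, Cdim ends at 27, C#7 ends at 28, Eadd9 ends at 30, Ebsus4 ends at 33, Dm ends at 37, B7 ends at 42.
Beat 38 falls within B7.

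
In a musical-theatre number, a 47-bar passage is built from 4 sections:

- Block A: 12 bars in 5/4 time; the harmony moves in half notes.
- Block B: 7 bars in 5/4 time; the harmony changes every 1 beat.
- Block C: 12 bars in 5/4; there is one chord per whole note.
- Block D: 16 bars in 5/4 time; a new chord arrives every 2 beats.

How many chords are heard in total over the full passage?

120 chords

A: 12·5 = 60 beats, 60/2 = 30 chords.
B: 7·5 = 35 beats, 35/1 = 35 chords.
C: 12·5 = 60 beats, 60/4 = 15 chords.
D: 16·5 = 80 beats, 80/2 = 40 chords.
Total: 30 + 35 + 15 + 40 = 120.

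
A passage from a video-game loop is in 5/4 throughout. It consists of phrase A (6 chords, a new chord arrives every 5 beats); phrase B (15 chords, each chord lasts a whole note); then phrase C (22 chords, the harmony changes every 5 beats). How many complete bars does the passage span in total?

A: 6 × 5 = 30 beats = 6 bars.
B: 15 × 4 = 60 beats = 12 bars.
C: 22 × 5 = 110 beats = 22 bars.
Total: 6 + 12 + 22 = 40 bars.

40 bars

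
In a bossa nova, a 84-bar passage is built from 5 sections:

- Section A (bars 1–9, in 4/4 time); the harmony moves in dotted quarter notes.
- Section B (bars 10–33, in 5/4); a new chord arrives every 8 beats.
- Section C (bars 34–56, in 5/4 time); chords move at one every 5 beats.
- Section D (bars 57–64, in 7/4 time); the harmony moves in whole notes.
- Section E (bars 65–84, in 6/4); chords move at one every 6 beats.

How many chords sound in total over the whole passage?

A: 9 bars × 4 beats = 36 beats; 1.5 beats/chord → 24 chords.
B: 24 bars × 5 beats = 120 beats; 8 beats/chord → 15 chords.
C: 23 bars × 5 beats = 115 beats; 5 beats/chord → 23 chords.
D: 8 bars × 7 beats = 56 beats; 4 beats/chord → 14 chords.
E: 20 bars × 6 beats = 120 beats; 6 beats/chord → 20 chords.
Total: 24 + 15 + 23 + 14 + 20 = 96.

96 chords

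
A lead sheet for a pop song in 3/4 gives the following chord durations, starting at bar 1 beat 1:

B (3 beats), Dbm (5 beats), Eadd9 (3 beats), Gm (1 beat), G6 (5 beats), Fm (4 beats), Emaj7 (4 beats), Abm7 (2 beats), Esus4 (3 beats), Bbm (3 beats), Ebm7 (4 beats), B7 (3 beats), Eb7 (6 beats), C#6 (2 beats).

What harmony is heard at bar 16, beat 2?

Beat 2 of bar 16 is beat (16−1)×3 + 2 = 47 overall.
Running totals: B ends at 3, Dbm ends at 8, Eadd9 ends at 11, Gm ends at 12, G6 ends at 17, Fm ends at 21, Emaj7 ends at 25, Abm7 ends at 27, Esus4 ends at 30, Bbm ends at 33, Ebm7 ends at 37, B7 ends at 40, Eb7 ends at 46, C#6 ends at 48.
Beat 47 falls within C#6.

C#6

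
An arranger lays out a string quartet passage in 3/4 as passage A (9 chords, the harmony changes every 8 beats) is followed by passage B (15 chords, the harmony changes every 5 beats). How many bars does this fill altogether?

49 bars

A: 9 × 8 = 72 beats = 24 bars.
B: 15 × 5 = 75 beats = 25 bars.
Total: 24 + 25 = 49 bars.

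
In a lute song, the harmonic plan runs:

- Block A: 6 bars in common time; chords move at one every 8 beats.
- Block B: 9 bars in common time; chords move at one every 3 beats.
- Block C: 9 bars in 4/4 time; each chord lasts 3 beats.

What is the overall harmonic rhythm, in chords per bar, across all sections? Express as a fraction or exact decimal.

A: 6 bars of 4 beats is 24 beats; at 8 beats each that's 3 chords.
B: 9 bars of 4 beats is 36 beats; at 3 beats each that's 12 chords.
C: 9 bars of 4 beats is 36 beats; at 3 beats each that's 12 chords.
Overall: 27 chords over 24 bars → 27/24 = 1.125 chords per bar.

1.125 chords per bar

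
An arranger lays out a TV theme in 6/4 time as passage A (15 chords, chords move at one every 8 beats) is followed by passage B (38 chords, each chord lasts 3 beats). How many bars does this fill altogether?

A: 15 × 8 = 120 beats = 20 bars.
B: 38 × 3 = 114 beats = 19 bars.
Total: 20 + 19 = 39 bars.

39 bars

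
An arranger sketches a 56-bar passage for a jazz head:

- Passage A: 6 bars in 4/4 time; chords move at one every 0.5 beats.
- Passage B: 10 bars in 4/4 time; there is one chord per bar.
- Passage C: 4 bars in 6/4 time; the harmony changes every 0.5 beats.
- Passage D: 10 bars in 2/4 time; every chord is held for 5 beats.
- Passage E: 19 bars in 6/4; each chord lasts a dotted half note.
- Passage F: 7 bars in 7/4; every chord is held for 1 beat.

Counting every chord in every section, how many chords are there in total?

197 chords

A has 24 beats and chords last 0.5 each, so 48 chords.
B has 40 beats and chords last 4 each, so 10 chords.
C has 24 beats and chords last 0.5 each, so 48 chords.
D has 20 beats and chords last 5 each, so 4 chords.
E has 114 beats and chords last 3 each, so 38 chords.
F has 49 beats and chords last 1 each, so 49 chords.
Total: 48 + 10 + 48 + 4 + 38 + 49 = 197.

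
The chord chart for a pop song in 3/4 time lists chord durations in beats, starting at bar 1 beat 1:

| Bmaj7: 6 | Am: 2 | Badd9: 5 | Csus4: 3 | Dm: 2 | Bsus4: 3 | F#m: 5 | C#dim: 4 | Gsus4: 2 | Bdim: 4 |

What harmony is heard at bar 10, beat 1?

C#dim

Beat 1 of bar 10 is beat (10−1)×3 + 1 = 28 overall.
Running totals: Bmaj7 ends at 6, Am ends at 8, Badd9 ends at 13, Csus4 ends at 16, Dm ends at 18, Bsus4 ends at 21, F#m ends at 26, C#dim ends at 30.
Beat 28 falls within C#dim.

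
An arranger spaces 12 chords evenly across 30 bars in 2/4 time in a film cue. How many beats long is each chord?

5 beats

30 bars × 2 beats/bar = 60 beats total.
60 beats ÷ 12 chords = 5 beats per chord.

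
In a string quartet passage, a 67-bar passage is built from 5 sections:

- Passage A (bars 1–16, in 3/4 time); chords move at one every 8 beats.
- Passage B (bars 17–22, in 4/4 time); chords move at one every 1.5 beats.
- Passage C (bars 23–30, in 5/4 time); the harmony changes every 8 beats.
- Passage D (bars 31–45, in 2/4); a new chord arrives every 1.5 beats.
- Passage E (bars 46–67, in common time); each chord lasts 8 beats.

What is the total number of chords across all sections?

58 chords

A: 16 bars × 3 beats = 48 beats; 8 beats/chord → 6 chords.
B: 6 bars × 4 beats = 24 beats; 1.5 beats/chord → 16 chords.
C: 8 bars × 5 beats = 40 beats; 8 beats/chord → 5 chords.
D: 15 bars × 2 beats = 30 beats; 1.5 beats/chord → 20 chords.
E: 22 bars × 4 beats = 88 beats; 8 beats/chord → 11 chords.
Total: 6 + 16 + 5 + 20 + 11 = 58.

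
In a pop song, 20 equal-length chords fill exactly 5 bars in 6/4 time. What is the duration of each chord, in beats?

5 bars × 6 beats/bar = 30 beats total.
30 beats ÷ 20 chords = 1.5 beats per chord.
(That is a dotted quarter note.)

1.5 beats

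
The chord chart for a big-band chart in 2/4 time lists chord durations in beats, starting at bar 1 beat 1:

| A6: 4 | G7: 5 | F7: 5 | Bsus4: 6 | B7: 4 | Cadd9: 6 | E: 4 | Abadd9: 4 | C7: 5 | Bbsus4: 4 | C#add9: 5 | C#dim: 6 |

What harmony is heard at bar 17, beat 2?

Beat 2 of bar 17 is beat (17−1)×2 + 2 = 34 overall.
Running totals: A6 ends at 4, G7 ends at 9, F7 ends at 14, Bsus4 ends at 20, B7 ends at 24, Cadd9 ends at 30, E ends at 34.
Beat 34 falls within E.

E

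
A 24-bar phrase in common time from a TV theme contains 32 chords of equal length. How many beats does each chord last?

3 beats

24 bars × 4 beats/bar = 96 beats total.
96 beats ÷ 32 chords = 3 beats per chord.
(That is a dotted half note.)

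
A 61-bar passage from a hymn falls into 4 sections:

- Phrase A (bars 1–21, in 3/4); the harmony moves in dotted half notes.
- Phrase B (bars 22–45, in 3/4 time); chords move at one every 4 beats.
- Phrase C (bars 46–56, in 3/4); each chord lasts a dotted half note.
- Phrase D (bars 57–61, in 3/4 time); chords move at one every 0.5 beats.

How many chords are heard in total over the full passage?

80 chords

A: 21·3 = 63 beats, 63/3 = 21 chords.
B: 24·3 = 72 beats, 72/4 = 18 chords.
C: 11·3 = 33 beats, 33/3 = 11 chords.
D: 5·3 = 15 beats, 15/0.5 = 30 chords.
Total: 21 + 18 + 11 + 30 = 80.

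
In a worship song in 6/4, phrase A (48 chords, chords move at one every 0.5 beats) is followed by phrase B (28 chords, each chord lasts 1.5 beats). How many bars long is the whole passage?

A: 48 × 0.5 = 24 beats = 4 bars.
B: 28 × 1.5 = 42 beats = 7 bars.
Total: 4 + 7 = 11 bars.

11 bars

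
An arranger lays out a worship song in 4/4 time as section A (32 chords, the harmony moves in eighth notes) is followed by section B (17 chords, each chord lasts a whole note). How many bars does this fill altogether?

A: 32 × 0.5 = 16 beats = 4 bars.
B: 17 × 4 = 68 beats = 17 bars.
Total: 4 + 17 = 21 bars.

21 bars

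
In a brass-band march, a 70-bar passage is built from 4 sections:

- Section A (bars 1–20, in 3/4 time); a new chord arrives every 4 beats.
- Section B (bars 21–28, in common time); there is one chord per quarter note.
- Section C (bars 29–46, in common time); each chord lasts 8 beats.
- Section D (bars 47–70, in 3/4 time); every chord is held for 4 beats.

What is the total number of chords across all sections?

74 chords

A: 20·3 = 60 beats, 60/4 = 15 chords.
B: 8·4 = 32 beats, 32/1 = 32 chords.
C: 18·4 = 72 beats, 72/8 = 9 chords.
D: 24·3 = 72 beats, 72/4 = 18 chords.
Total: 15 + 32 + 9 + 18 = 74.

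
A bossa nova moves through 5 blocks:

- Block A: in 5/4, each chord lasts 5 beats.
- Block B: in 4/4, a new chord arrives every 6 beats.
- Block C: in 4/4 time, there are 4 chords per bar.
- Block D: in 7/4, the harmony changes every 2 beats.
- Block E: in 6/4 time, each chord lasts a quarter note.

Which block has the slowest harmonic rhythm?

A: each chord is 5 beats in 5/4, so 1 per bar.
B: each chord is 6 beats in 4/4, so 2/3 per bar.
C: each chord is 1 beat in 4/4, so 4 per bar.
D: each chord is 2 beats in 7/4, so 3.5 per bar.
E: each chord is 1 beat in 6/4, so 6 per bar.
Slowest is B at 2/3 chords/bar.

Block B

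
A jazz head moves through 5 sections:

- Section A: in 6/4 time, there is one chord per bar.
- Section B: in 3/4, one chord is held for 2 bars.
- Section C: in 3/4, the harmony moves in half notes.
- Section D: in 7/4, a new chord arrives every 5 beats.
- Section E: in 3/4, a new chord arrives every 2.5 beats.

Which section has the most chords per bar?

A: 6 beats/bar ÷ 6 beats/chord = 1 chord/bar.
B: 3 beats/bar ÷ 6 beats/chord = 0.5 chords/bar.
C: 3 beats/bar ÷ 2 beats/chord = 1.5 chords/bar.
D: 7 beats/bar ÷ 5 beats/chord = 1.4 chords/bar.
E: 3 beats/bar ÷ 2.5 beats/chord = 1.2 chords/bar.
Fastest is C at 1.5 chords/bar.

Section C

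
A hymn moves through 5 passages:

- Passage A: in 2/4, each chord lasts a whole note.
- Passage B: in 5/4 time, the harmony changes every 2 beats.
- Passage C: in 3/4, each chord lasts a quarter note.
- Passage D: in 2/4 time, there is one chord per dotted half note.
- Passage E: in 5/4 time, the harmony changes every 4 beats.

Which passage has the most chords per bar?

Passage C

A: 2/4 = 0.5 chords/bar.
B: 5/2 = 2.5 chords/bar.
C: 3/1 = 3 chords/bar.
D: 2/3 = 2/3 chords/bar.
E: 5/4 = 1.25 chords/bar.
Fastest is C at 3 chords/bar.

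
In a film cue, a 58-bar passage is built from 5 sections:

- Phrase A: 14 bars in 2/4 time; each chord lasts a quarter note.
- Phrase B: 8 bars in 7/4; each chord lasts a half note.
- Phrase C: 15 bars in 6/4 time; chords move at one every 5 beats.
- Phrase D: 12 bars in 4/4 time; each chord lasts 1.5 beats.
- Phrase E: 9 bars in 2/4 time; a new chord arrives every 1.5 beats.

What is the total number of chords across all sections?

118 chords

A: 14 bars × 2 beats = 28 beats; 1 beat/chord → 28 chords.
B: 8 bars × 7 beats = 56 beats; 2 beats/chord → 28 chords.
C: 15 bars × 6 beats = 90 beats; 5 beats/chord → 18 chords.
D: 12 bars × 4 beats = 48 beats; 1.5 beats/chord → 32 chords.
E: 9 bars × 2 beats = 18 beats; 1.5 beats/chord → 12 chords.
Total: 28 + 28 + 18 + 32 + 12 = 118.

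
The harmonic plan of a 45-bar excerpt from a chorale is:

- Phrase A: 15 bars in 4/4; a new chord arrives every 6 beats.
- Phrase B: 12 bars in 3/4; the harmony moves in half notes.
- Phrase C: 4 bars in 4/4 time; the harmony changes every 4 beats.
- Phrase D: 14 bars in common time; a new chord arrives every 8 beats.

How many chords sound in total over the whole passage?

A: 15 bars × 4 beats = 60 beats; 6 beats/chord → 10 chords.
B: 12 bars × 3 beats = 36 beats; 2 beats/chord → 18 chords.
C: 4 bars × 4 beats = 16 beats; 4 beats/chord → 4 chords.
D: 14 bars × 4 beats = 56 beats; 8 beats/chord → 7 chords.
Total: 10 + 18 + 4 + 7 = 39.

39 chords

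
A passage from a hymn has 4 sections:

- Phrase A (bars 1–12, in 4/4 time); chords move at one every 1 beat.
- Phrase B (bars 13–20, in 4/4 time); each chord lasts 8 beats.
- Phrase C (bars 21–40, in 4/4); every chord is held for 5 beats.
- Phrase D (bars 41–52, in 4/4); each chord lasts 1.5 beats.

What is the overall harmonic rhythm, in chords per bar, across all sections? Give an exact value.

A: 12 bars of 4 beats is 48 beats; at 1 beat each that's 48 chords.
B: 8 bars of 4 beats is 32 beats; at 8 beats each that's 4 chords.
C: 20 bars of 4 beats is 80 beats; at 5 beats each that's 16 chords.
D: 12 bars of 4 beats is 48 beats; at 1.5 beats each that's 32 chords.
Overall: 100 chords over 52 bars → 100/52 = 25/13 chords per bar.

25/13 chords per bar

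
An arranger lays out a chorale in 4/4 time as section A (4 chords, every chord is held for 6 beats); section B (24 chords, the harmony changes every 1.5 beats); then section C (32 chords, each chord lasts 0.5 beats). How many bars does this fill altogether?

19 bars

A: 4 × 6 = 24 beats = 6 bars.
B: 24 × 1.5 = 36 beats = 9 bars.
C: 32 × 0.5 = 16 beats = 4 bars.
Total: 6 + 9 + 4 = 19 bars.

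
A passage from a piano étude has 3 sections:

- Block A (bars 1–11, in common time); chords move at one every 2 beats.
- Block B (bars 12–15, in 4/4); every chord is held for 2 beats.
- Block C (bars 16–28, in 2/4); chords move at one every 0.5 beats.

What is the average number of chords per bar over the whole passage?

41/14 chords per bar

A: 11 bars of 4 beats is 44 beats; at 2 beats each that's 22 chords.
B: 4 bars of 4 beats is 16 beats; at 2 beats each that's 8 chords.
C: 13 bars of 2 beats is 26 beats; at 0.5 beats each that's 52 chords.
Overall: 82 chords over 28 bars → 82/28 = 41/14 chords per bar.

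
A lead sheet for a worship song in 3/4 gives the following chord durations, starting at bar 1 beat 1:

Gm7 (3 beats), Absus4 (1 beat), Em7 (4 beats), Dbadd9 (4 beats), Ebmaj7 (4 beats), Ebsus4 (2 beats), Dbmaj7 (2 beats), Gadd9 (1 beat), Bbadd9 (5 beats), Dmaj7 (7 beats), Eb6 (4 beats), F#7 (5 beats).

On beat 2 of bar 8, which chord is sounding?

Beat 2 of bar 8 is beat (8−1)×3 + 2 = 23 overall.
Running totals: Gm7 ends at 3, Absus4 ends at 4, Em7 ends at 8, Dbadd9 ends at 12, Ebmaj7 ends at 16, Ebsus4 ends at 18, Dbmaj7 ends at 20, Gadd9 ends at 21, Bbadd9 ends at 26.
Beat 23 falls within Bbadd9.

Bbadd9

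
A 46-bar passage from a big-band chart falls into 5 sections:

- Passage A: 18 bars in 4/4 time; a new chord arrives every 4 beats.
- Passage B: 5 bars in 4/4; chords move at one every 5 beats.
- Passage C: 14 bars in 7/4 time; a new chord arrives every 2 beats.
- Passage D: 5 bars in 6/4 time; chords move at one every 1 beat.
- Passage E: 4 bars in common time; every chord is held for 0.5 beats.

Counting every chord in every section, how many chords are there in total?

133 chords

A has 72 beats and chords last 4 each, so 18 chords.
B has 20 beats and chords last 5 each, so 4 chords.
C has 98 beats and chords last 2 each, so 49 chords.
D has 30 beats and chords last 1 each, so 30 chords.
E has 16 beats and chords last 0.5 each, so 32 chords.
Total: 18 + 4 + 49 + 30 + 32 = 133.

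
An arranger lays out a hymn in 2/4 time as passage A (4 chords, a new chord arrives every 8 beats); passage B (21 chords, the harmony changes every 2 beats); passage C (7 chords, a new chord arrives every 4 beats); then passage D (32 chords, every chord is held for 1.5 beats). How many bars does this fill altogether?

75 bars

A: 4 × 8 = 32 beats = 16 bars.
B: 21 × 2 = 42 beats = 21 bars.
C: 7 × 4 = 28 beats = 14 bars.
D: 32 × 1.5 = 48 beats = 24 bars.
Total: 16 + 21 + 14 + 24 = 75 bars.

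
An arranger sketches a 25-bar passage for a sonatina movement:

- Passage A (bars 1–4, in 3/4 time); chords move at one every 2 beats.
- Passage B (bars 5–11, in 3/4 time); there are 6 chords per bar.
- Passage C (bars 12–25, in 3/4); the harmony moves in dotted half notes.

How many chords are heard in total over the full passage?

62 chords

A: 4·3 = 12 beats, 12/2 = 6 chords.
B: 7·3 = 21 beats, 21/0.5 = 42 chords.
C: 14·3 = 42 beats, 42/3 = 14 chords.
Total: 6 + 42 + 14 = 62.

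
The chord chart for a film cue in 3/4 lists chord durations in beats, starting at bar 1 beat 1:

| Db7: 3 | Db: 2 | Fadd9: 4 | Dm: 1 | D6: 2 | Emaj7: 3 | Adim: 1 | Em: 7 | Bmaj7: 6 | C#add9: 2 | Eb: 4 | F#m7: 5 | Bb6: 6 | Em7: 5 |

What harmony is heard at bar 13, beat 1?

Beat 1 of bar 13 is beat (13−1)×3 + 1 = 37 overall.
Running totals: Db7 ends at 3, Db ends at 5, Fadd9 ends at 9, Dm ends at 10, D6 ends at 12, Emaj7 ends at 15, Adim ends at 16, Em ends at 23, Bmaj7 ends at 29, C#add9 ends at 31, Eb ends at 35, F#m7 ends at 40.
Beat 37 falls within F#m7.

F#m7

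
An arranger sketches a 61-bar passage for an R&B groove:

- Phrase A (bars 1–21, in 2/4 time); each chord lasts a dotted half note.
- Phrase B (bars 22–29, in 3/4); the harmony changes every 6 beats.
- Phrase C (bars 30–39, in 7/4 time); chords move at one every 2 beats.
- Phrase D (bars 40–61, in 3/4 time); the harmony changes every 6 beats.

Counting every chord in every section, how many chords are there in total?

A: 21·2 = 42 beats, 42/3 = 14 chords.
B: 8·3 = 24 beats, 24/6 = 4 chords.
C: 10·7 = 70 beats, 70/2 = 35 chords.
D: 22·3 = 66 beats, 66/6 = 11 chords.
Total: 14 + 4 + 35 + 11 = 64.

64 chords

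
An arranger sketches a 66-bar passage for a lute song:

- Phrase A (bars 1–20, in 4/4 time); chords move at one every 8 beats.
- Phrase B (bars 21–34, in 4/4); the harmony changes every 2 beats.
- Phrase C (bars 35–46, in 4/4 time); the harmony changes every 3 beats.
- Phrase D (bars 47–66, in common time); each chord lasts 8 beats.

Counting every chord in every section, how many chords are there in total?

64 chords

A has 80 beats and chords last 8 each, so 10 chords.
B has 56 beats and chords last 2 each, so 28 chords.
C has 48 beats and chords last 3 each, so 16 chords.
D has 80 beats and chords last 8 each, so 10 chords.
Total: 10 + 28 + 16 + 10 = 64.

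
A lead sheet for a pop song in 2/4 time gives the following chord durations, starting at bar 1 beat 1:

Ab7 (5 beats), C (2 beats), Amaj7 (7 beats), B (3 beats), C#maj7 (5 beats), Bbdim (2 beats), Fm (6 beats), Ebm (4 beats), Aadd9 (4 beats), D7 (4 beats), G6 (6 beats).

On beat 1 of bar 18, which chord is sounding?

Aadd9

Beat 1 of bar 18 is beat (18−1)×2 + 1 = 35 overall.
Running totals: Ab7 ends at 5, C ends at 7, Amaj7 ends at 14, B ends at 17, C#maj7 ends at 22, Bbdim ends at 24, Fm ends at 30, Ebm ends at 34, Aadd9 ends at 38.
Beat 35 falls within Aadd9.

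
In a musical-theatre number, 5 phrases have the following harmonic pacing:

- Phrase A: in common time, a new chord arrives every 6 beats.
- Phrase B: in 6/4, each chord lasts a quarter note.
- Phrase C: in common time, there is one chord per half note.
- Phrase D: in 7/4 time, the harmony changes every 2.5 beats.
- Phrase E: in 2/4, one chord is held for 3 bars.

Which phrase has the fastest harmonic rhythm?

A: each chord is 6 beats in 4/4, so 2/3 per bar.
B: each chord is 1 beat in 6/4, so 6 per bar.
C: each chord is 2 beats in 4/4, so 2 per bar.
D: each chord is 2.5 beats in 7/4, so 2.8 per bar.
E: each chord is 6 beats in 2/4, so 1/3 per bar.
Fastest is B at 6 chords/bar.

Phrase B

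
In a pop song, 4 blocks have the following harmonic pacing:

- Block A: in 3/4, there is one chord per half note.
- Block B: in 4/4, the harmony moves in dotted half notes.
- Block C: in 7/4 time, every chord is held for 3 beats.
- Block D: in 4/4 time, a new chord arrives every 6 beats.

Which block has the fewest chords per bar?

A: each chord is 2 beats in 3/4, so 1.5 per bar.
B: each chord is 3 beats in 4/4, so 4/3 per bar.
C: each chord is 3 beats in 7/4, so 7/3 per bar.
D: each chord is 6 beats in 4/4, so 2/3 per bar.
Slowest is D at 2/3 chords/bar.

Block D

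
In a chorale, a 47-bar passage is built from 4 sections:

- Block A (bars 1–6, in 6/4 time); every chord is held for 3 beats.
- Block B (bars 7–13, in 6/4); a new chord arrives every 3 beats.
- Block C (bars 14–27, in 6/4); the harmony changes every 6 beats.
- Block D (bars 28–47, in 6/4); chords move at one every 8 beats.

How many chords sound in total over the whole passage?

A: 6·6 = 36 beats, 36/3 = 12 chords.
B: 7·6 = 42 beats, 42/3 = 14 chords.
C: 14·6 = 84 beats, 84/6 = 14 chords.
D: 20·6 = 120 beats, 120/8 = 15 chords.
Total: 12 + 14 + 14 + 15 = 55.

55 chords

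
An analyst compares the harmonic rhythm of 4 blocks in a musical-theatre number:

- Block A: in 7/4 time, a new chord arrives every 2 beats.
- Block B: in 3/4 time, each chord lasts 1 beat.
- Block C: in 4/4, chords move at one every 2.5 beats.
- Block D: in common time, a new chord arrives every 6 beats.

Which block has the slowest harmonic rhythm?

A: each chord is 2 beats in 7/4, so 3.5 per bar.
B: each chord is 1 beat in 3/4, so 3 per bar.
C: each chord is 2.5 beats in 4/4, so 1.6 per bar.
D: each chord is 6 beats in 4/4, so 2/3 per bar.
Slowest is D at 2/3 chords/bar.

Block D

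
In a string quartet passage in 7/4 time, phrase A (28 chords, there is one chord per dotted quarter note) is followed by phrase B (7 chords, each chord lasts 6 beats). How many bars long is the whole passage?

12 bars

A: 28 × 1.5 = 42 beats = 6 bars.
B: 7 × 6 = 42 beats = 6 bars.
Total: 6 + 6 = 12 bars.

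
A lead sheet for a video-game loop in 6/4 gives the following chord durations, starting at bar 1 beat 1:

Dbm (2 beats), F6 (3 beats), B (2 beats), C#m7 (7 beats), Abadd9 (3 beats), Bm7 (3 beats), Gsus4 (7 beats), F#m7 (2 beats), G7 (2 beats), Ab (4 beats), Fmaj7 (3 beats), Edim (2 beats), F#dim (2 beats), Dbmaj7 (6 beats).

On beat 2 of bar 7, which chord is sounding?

Fmaj7

Beat 2 of bar 7 is beat (7−1)×6 + 2 = 38 overall.
Running totals: Dbm ends at 2, F6 ends at 5, B ends at 7, C#m7 ends at 14, Abadd9 ends at 17, Bm7 ends at 20, Gsus4 ends at 27, F#m7 ends at 29, G7 ends at 31, Ab ends at 35, Fmaj7 ends at 38.
Beat 38 falls within Fmaj7.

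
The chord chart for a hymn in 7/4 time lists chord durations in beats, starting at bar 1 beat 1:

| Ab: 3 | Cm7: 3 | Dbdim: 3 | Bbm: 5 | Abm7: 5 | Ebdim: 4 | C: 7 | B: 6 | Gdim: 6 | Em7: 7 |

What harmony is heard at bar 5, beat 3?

Beat 3 of bar 5 is beat (5−1)×7 + 3 = 31 overall.
Running totals: Ab ends at 3, Cm7 ends at 6, Dbdim ends at 9, Bbm ends at 14, Abm7 ends at 19, Ebdim ends at 23, C ends at 30, B ends at 36.
Beat 31 falls within B.

B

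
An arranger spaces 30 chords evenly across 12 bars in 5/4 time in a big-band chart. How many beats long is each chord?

12 bars × 5 beats/bar = 60 beats total.
60 beats ÷ 30 chords = 2 beats per chord.
(That is a half note.)

2 beats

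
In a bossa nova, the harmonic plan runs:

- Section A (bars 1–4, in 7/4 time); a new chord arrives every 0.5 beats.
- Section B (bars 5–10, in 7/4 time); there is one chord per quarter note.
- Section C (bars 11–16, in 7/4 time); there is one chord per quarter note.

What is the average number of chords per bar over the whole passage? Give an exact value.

8.75 chords per bar

A: 4 × 7 = 28 beats ÷ 0.5 = 56 chords.
B: 6 × 7 = 42 beats ÷ 1 = 42 chords.
C: 6 × 7 = 42 beats ÷ 1 = 42 chords.
Overall: 140 chords over 16 bars → 140/16 = 8.75 chords per bar.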